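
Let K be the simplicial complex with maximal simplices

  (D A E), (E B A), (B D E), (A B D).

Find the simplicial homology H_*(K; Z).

H_0 = Z,  H_1 = 0,  H_2 = Z.

Take the total order A < B < D < E on the vertex set. Then K (dimension 2) consists of the simplices:

  0-simplices (4): A, B, D, E
  1-simplices (6): AB, AD, AE, BD, BE, DE
  2-simplices (4): ABD, ABE, ADE, BDE

giving chain groups C_0 ≅ Z^4, C_1 ≅ Z^6, C_2 ≅ Z^4.

∂_1: C_1 → C_0 is given by ∂[p,q] = [q] − [p]. For instance
  ∂AB = B − A.
This gives a 4×6 integer matrix of rank 3; reducing to Smith normal form yields diagonal entries (1,1,1).

Boundary ∂_2: C_2 → C_1 sends each 2-simplex [p,q,r] to [q,r] − [p,r] + [p,q]. For instance
  ∂ABD = BD − AD + AB,
  ∂BDE = DE − BE + BD.
This gives a 6×4 integer matrix of rank 3; reducing to Smith normal form yields diagonal entries (1,1,1).

Reading off H_k = ker ∂_k / im ∂_{k+1}:

  H_0: rank C_0 − rank ∂_1 = 4 − 3 = 1, and the invariant factors of ∂_1 are all 1, so H_0 = Z.
  H_1: rank ker ∂_1 − rank ∂_2 = (6 − 3) − 3 = 0, and the invariant factors of ∂_2 are all 1, so H_1 = 0.
  H_2: rank ker ∂_2 − rank ∂_3 = (4 − 3) − 0 = 1, and there is no ∂_3, so H_2 = Z.

As a check, the Euler characteristic is 4 − 6 + 4 = 2, which agrees with 1 − 0 + 1 = 2.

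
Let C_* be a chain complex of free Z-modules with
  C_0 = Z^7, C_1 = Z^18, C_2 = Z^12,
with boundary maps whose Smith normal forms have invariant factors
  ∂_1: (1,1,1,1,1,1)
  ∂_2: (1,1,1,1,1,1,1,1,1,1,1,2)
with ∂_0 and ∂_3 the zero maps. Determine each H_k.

H_0 = Z,  H_1 = Z/2,  H_2 = 0.

H_0: b_0 = 7 − 0 − 6 = 1; torsion from ∂_1 factors > 1: none. So H_0 = Z.
H_1: b_1 = 18 − 6 − 12 = 0; torsion from ∂_2 factors > 1: [2]. So H_1 = Z/2.
H_2: b_2 = 12 − 12 − 0 = 0; torsion from ∂_3 factors > 1: none. So H_2 = 0.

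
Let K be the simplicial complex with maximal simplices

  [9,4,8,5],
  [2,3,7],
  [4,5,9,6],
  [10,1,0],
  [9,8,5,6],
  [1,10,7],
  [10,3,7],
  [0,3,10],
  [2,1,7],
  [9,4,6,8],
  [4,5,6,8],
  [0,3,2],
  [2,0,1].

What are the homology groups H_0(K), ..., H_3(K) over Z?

Take the total order 0 < 1 < 2 < 3 < 4 < 5 < 6 < 7 < 8 < 9 < 10 on the vertex set. Then K (dimension 3) consists of the simplices:

  0-simplices (11): [0], [1], [2], [3], [4], [5], [6], [7], [8], [9], [10]
  1-simplices (22): [0,1], [0,2], [0,3], [0,10], [1,2], [1,7], [1,10], [2,3], [2,7], [3,7], [3,10], [4,5], [4,6], [4,8], [4,9], [5,6], [5,8], [5,9], [6,8], [6,9], [7,10], [8,9]
  2-simplices (18): (18 of them)
  3-simplices (5): [4,5,6,8], [4,5,6,9], [4,5,8,9], [4,6,8,9], [5,6,8,9]

giving chain groups C_0 ≅ Z^11, C_1 ≅ Z^22, C_2 ≅ Z^18, C_3 ≅ Z^5.

The boundary map ∂_1: C_1 → C_0 maps an edge to its endpoints' difference, ∂[p,q] = q − p. For instance
  ∂[1,2] = [2] − [1].
This gives a 11×22 integer matrix of rank 9; reducing to Smith normal form yields diagonal entries (1,1,1,1,1,1,1,1,1).

∂_2: C_2 → C_1 sends each 2-simplex [p,q,r] to [q,r] − [p,r] + [p,q]. For instance
  ∂[6,8,9] = [8,9] − [6,9] + [6,8],
  ∂[4,6,9] = [6,9] − [4,9] + [4,6].
As a 22×18 matrix over Z this has rank 13, with invariant factors (1,1,1,1,1,1,1,1,1,1,1,1,1).

∂_3: C_3 → C_2 sends each 3-simplex σ to the alternating sum Σ_i (−1)^i (σ with its i-th vertex removed). For instance
  ∂[4,6,8,9] = [6,8,9] − [4,8,9] + [4,6,9] − [4,6,8],
  ∂[4,5,6,8] = [5,6,8] − [4,6,8] + [4,5,8] − [4,5,6].
The resulting 18×5 matrix has rank 4, and its Smith normal form has invariant factors (1,1,1,1).

From H_k ≅ ker(∂_k) / im(∂_{k+1}) we obtain:

  H_0: rank C_0 − rank ∂_1 = 11 − 9 = 2, and the invariant factors of ∂_1 are all 1, so H_0 = Z^2.
  H_1: rank ker ∂_1 − rank ∂_2 = (22 − 9) − 13 = 0, and the invariant factors of ∂_2 are all 1, so H_1 = 0.
  H_2: rank ker ∂_2 − rank ∂_3 = (18 − 13) − 4 = 1, and the invariant factors of ∂_3 are all 1, so H_2 = Z.
  H_3: rank ker ∂_3 − rank ∂_4 = (5 − 4) − 0 = 1, and there is no ∂_4, so H_3 = Z.

H_0 = Z^2,  H_1 = 0,  H_2 = Z,  H_3 = Z.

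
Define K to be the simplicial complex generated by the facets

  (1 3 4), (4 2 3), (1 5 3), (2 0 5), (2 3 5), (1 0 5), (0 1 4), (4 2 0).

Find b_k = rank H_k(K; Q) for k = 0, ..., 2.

Fix the vertex order 0 < 1 < 2 < 3 < 4 < 5 and write every simplex with vertices in increasing order. Then dim K = 2 and the simplices of K are:

  0-simplices (6): [0], [1], [2], [3], [4], [5]
  1-simplices (12): [0,1], [0,2], [0,4], [0,5], [1,3], [1,4], [1,5], [2,3], [2,4], [2,5], [3,4], [3,5]
  2-simplices (8): [0,1,4], [0,1,5], [0,2,4], [0,2,5], [1,3,4], [1,3,5], [2,3,4], [2,3,5]

Hence C_0 ≅ Z^6, C_1 ≅ Z^12, C_2 ≅ Z^8.

The boundary map ∂_1: C_1 → C_0 maps an edge to its endpoints' difference, ∂[p,q] = q − p.
The resulting 6×12 matrix has rank 5, and its Smith normal form has invariant factors (1,1,1,1,1).

∂_2: C_2 → C_1 sends each 2-simplex [p,q,r] to [q,r] − [p,r] + [p,q]. For instance
  ∂[1,3,4] = [3,4] − [1,4] + [1,3],
  ∂[2,3,4] = [3,4] − [2,4] + [2,3].
As a 12×8 matrix over Z this has rank 7, with invariant factors (1,1,1,1,1,1,1).

Now H_k = ker ∂_k / im ∂_{k+1}, so:

  H_0: rank C_0 − rank ∂_1 = 6 − 5 = 1, and the invariant factors of ∂_1 are all 1, so H_0 ≅ Z.
  H_1: rank ker ∂_1 − rank ∂_2 = (12 − 5) − 7 = 0, and the invariant factors of ∂_2 are all 1, so H_1 ≅ 0.
  H_2: rank ker ∂_2 − rank ∂_3 = (8 − 7) − 0 = 1, and there is no ∂_3, so H_2 ≅ Z.

As a check, the Euler characteristic is 6 − 12 + 8 = 2, which agrees with 1 − 0 + 1 = 2.
(K is a triangulation of the 2-sphere S^2.)

Hence the Betti numbers are b_0 = 1, b_1 = 0, b_2 = 1.

b_0 = 1, b_1 = 0, b_2 = 1.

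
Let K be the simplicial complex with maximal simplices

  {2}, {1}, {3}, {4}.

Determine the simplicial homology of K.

We work with the vertex ordering 1 < 2 < 3 < 4. The simplices of K, each written with vertices in increasing order, are:

  0-simplices (4): [1], [2], [3], [4]

giving chain groups C_0 ≅ Z^4.

Computing H_k = (kernel of ∂_k) / (image of ∂_{k+1}):

  H_0: rank C_0 − rank ∂_1 = 4 − 0 = 4, and there is no ∂_1, so H_0 = Z^4.

H_0 = Z^4.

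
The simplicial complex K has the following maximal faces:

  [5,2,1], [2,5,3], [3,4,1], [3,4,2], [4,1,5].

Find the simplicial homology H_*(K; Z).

K has 5 vertices, 10 edges, 5 triangles.
rank ∂_0 = 0, rank ∂_1 = 4 ⇒ b_0 = 5 − 0 − 4 = 1; all invariant factors of ∂_1 are 1 so no torsion. So H_0 = Z.
rank ∂_1 = 4, rank ∂_2 = 5 ⇒ b_1 = 10 − 4 − 5 = 1; all invariant factors of ∂_2 are 1 so no torsion. So H_1 = Z.
rank ∂_2 = 5, rank ∂_3 = 0 ⇒ b_2 = 5 − 5 − 0 = 0. So H_2 = 0.

H_0 ≅ Z,  H_1 ≅ Z,  H_2 = 0.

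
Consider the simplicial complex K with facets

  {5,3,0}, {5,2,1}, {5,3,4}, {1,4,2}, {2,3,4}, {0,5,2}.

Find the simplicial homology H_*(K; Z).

Order the vertices as 0 < 1 < 2 < 3 < 4 < 5. Listing each simplex with vertices in this order, K has dimension 2 with simplices:

  0-simplices (6): [0], [1], [2], [3], [4], [5]
  1-simplices (12): [0,2], [0,3], [0,5], [1,2], [1,4], [1,5], [2,3], [2,4], [2,5], [3,4], [3,5], [4,5]
  2-simplices (6): [0,2,5], [0,3,5], [1,2,4], [1,2,5], [2,3,4], [3,4,5]

so the chain groups are C_0 ≅ Z^6, C_1 ≅ Z^12, C_2 ≅ Z^6.

∂_1: C_1 → C_0 sends each edge [p,q] (with p < q) to q − p. For instance
  ∂[3,5] = [5] − [3].
The 6×12 boundary matrix has rank 5 and Smith normal form diag(1,1,1,1,1).

The boundary map ∂_2: C_2 → C_1 sends each 2-simplex [p,q,r] to [q,r] − [p,r] + [p,q]. For instance
  ∂[0,3,5] = [3,5] − [0,5] + [0,3],
  ∂[1,2,5] = [2,5] − [1,5] + [1,2].
This gives a 12×6 integer matrix of rank 6; reducing to Smith normal form yields diagonal entries (1,1,1,1,1,1).

Reading off H_k = ker ∂_k / im ∂_{k+1}:

  H_0: rank C_0 − rank ∂_1 = 6 − 5 = 1, and the invariant factors of ∂_1 are all 1, so H_0 ≅ Z.
  H_1: rank ker ∂_1 − rank ∂_2 = (12 − 5) − 6 = 1, and the invariant factors of ∂_2 are all 1, so H_1 ≅ Z.
  H_2: rank ker ∂_2 − rank ∂_3 = (6 − 6) − 0 = 0, and there is no ∂_3, so H_2 ≅ 0.

(K is a triangulation of the cylinder S^1 x I.)

H_0 = Z,  H_1 = Z,  H_2 = 0.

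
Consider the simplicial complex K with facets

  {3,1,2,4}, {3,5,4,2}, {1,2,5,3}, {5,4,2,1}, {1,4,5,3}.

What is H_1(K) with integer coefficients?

H_1 = 0.

K has 5 vertices, 10 edges, 10 triangles, 5 3-simplices.
rank ∂_1 = 4, rank ∂_2 = 6 ⇒ b_1 = 10 − 4 − 6 = 0; all invariant factors of ∂_2 are 1 so no torsion. So H_1 = 0.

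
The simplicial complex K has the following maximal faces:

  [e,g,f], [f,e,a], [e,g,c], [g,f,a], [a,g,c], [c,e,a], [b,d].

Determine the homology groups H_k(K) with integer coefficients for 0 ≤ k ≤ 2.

Fix the vertex order a < b < c < d < e < f < g and write every simplex with vertices in increasing order. Then dim K = 2 and the simplices of K are:

  0-simplices (7): a, b, c, d, e, f, g
  1-simplices (10): ac, ae, af, ag, bd, ce, cg, ef, eg, fg
  2-simplices (6): ace, acg, aef, afg, ceg, efg

giving chain groups C_0 ≅ Z^7, C_1 ≅ Z^10, C_2 ≅ Z^6.

∂_1: C_1 → C_0 sends each edge [p,q] (with p < q) to q − p.
The resulting 7×10 matrix has rank 5, and its Smith normal form has invariant factors (1,1,1,1,1).

Boundary ∂_2: C_2 → C_1 sends each 2-simplex [p,q,r] to [q,r] − [p,r] + [p,q]. For instance
  ∂efg = fg − eg + ef,
  ∂ceg = eg − cg + ce.
This gives a 10×6 integer matrix of rank 5; reducing to Smith normal form yields diagonal entries (1,1,1,1,1).

Now H_k = ker ∂_k / im ∂_{k+1}, so:

  H_0: rank C_0 − rank ∂_1 = 7 − 5 = 2, and the invariant factors of ∂_1 are all 1, so H_0 = Z^2.
  H_1: rank ker ∂_1 − rank ∂_2 = (10 − 5) − 5 = 0, and the invariant factors of ∂_2 are all 1, so H_1 = 0.
  H_2: rank ker ∂_2 − rank ∂_3 = (6 − 5) − 0 = 1, and there is no ∂_3, so H_2 = Z.

(K is a triangulation of the disjoint union of the 1-simplex and the 2-sphere S^2.)

H_0 ≅ Z^2,  H_1 = 0,  H_2 ≅ Z.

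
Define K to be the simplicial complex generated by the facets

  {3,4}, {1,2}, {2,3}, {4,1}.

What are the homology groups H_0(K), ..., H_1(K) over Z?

H_0 ≅ Z,  H_1 ≅ Z.

Fix the vertex order 1 < 2 < 3 < 4 and write every simplex with vertices in increasing order. Then dim K = 1 and the simplices of K are:

  0-simplices (4): [1], [2], [3], [4]
  1-simplices (4): [1,2], [1,4], [2,3], [3,4]

Hence C_0 ≅ Z^4, C_1 ≅ Z^4.

∂_1: C_1 → C_0 sends each edge [p,q] (with p < q) to q − p.
The 4×4 boundary matrix has rank 3 and Smith normal form diag(1,1,1).

Reading off H_k = ker ∂_k / im ∂_{k+1}:

  H_0: rank C_0 − rank ∂_1 = 4 − 3 = 1, and the invariant factors of ∂_1 are all 1, so H_0 = Z.
  H_1: rank ker ∂_1 − rank ∂_2 = (4 − 3) − 0 = 1, and there is no ∂_2, so H_1 = Z.

(K is a triangulation of the circle S^1.)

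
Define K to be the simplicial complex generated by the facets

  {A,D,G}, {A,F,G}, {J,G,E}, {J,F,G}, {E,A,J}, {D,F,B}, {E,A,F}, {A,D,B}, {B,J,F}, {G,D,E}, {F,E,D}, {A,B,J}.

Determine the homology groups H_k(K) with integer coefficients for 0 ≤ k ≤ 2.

H_0 ≅ Z,  H_1 ≅ Z/2Z,  H_2 = 0.

Order the vertices as A < B < D < E < F < G < J. Listing each simplex with vertices in this order, K has dimension 2 with simplices:

  0-simplices (7): A, B, D, E, F, G, J
  1-simplices (18): AB, AD, AE, AF, AG, AJ, BD, BF, BJ, DE, DF, DG, EF, EG, EJ, FG, FJ, GJ
  2-simplices (12): ABD, ABJ, ADG, AEF, AEJ, AFG, BDF, BFJ, DEF, DEG, EGJ, FGJ

Hence C_0 ≅ Z^7, C_1 ≅ Z^18, C_2 ≅ Z^12.

The boundary map ∂_1: C_1 → C_0 is given by ∂[p,q] = [q] − [p]. For instance
  ∂AB = B − A.
The 7×18 boundary matrix has rank 6 and Smith normal form diag(1,1,1,1,1,1).

The boundary map ∂_2: C_2 → C_1 acts by ∂[p,q,r] = [q,r] − [p,r] + [p,q]. For instance
  ∂ADG = DG − AG + AD,
  ∂BDF = DF − BF + BD.
The 18×12 boundary matrix has rank 12 and Smith normal form diag(1,1,1,1,1,1,1,1,1,1,1,2).

Reading off H_k = ker ∂_k / im ∂_{k+1}:

  H_0: rank C_0 − rank ∂_1 = 7 − 6 = 1, and the invariant factors of ∂_1 are all 1, so H_0 ≅ Z.
  H_1: rank ker ∂_1 − rank ∂_2 = (18 − 6) − 12 = 0, and ∂_2 has invariant factor 2 > 1, so H_1 ≅ Z/2Z.
  H_2: rank ker ∂_2 − rank ∂_3 = (12 − 12) − 0 = 0, and there is no ∂_3, so H_2 ≅ 0.

As a check, the Euler characteristic is 7 − 18 + 12 = 1, which agrees with 1 − 0 + 0 = 1.
(K is a triangulation of the real projective plane RP^2.)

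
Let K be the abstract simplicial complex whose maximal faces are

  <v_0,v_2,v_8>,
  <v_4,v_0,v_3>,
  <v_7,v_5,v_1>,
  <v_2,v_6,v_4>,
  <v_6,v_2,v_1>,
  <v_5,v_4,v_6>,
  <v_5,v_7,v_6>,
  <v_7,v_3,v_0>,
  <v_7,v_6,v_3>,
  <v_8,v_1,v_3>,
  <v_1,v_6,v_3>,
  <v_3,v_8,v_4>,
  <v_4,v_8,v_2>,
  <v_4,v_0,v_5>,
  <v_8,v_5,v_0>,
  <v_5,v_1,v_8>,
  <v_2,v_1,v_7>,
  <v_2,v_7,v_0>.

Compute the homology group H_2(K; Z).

H_2 = 0.

We work with the vertex ordering v_0 < v_1 < v_2 < v_3 < v_4 < v_5 < v_6 < v_7 < v_8. The simplices of K, each written with vertices in increasing order, are:

  0-simplices (9): [v_0], [v_1], [v_2], [v_3], [v_4], [v_5], [v_6], [v_7], [v_8]
  1-simplices (27): (27 of them)
  2-simplices (18): (18 of them)

giving chain groups C_0 ≅ Z^9, C_1 ≅ Z^27, C_2 ≅ Z^18.

The boundary map ∂_1: C_1 → C_0 maps an edge to its endpoints' difference, ∂[p,q] = q − p.
This gives a 9×27 integer matrix of rank 8; reducing to Smith normal form yields diagonal entries (1,1,1,1,1,1,1,1).

Boundary ∂_2: C_2 → C_1 sends each 2-simplex [p,q,r] to [q,r] − [p,r] + [p,q]. For instance
  ∂[v_1,v_2,v_6] = [v_2,v_6] − [v_1,v_6] + [v_1,v_2],
  ∂[v_0,v_5,v_8] = [v_5,v_8] − [v_0,v_8] + [v_0,v_5].
This gives a 27×18 integer matrix of rank 18; reducing to Smith normal form yields diagonal entries (1,1,1,1,1,1,1,1,1,1,1,1,1,1,1,1,1,2).

From H_k ≅ ker(∂_k) / im(∂_{k+1}) we obtain:

  H_2: rank ker ∂_2 − rank ∂_3 = (18 − 18) − 0 = 0, and there is no ∂_3, so H_2 = 0.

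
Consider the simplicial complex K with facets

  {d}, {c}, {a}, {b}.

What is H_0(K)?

K has 4 vertices.
rank ∂_0 = 0, rank ∂_1 = 0 ⇒ b_0 = 4 − 0 − 0 = 4. So H_0 = Z^4.

H_0 ≅ Z^4.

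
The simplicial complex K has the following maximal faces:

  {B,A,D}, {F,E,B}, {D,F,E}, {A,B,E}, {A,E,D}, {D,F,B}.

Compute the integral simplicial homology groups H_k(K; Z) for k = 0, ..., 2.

H_0 = Z,  H_1 = 0,  H_2 = Z.

Fix the vertex order A < B < D < E < F and write every simplex with vertices in increasing order. Then dim K = 2 and the simplices of K are:

  0-simplices (5): A, B, D, E, F
  1-simplices (9): AB, AD, AE, BD, BE, BF, DE, DF, EF
  2-simplices (6): ABD, ABE, ADE, BDF, BEF, DEF

Hence C_0 ≅ Z^5, C_1 ≅ Z^9, C_2 ≅ Z^6.

The boundary map ∂_1: C_1 → C_0 sends each edge [p,q] (with p < q) to q − p. For instance
  ∂AE = E − A.
The 5×9 boundary matrix has rank 4 and Smith normal form diag(1,1,1,1).

Boundary ∂_2: C_2 → C_1 acts by ∂[p,q,r] = [q,r] − [p,r] + [p,q]. For instance
  ∂ABE = BE − AE + AB,
  ∂BEF = EF − BF + BE.
The 9×6 boundary matrix has rank 5 and Smith normal form diag(1,1,1,1,1).

Reading off H_k = ker ∂_k / im ∂_{k+1}:

  H_0: rank C_0 − rank ∂_1 = 5 − 4 = 1, and the invariant factors of ∂_1 are all 1, so H_0 ≅ Z.
  H_1: rank ker ∂_1 − rank ∂_2 = (9 − 4) − 5 = 0, and the invariant factors of ∂_2 are all 1, so H_1 ≅ 0.
  H_2: rank ker ∂_2 − rank ∂_3 = (6 − 5) − 0 = 1, and there is no ∂_3, so H_2 ≅ Z.

As a check, the Euler characteristic is 5 − 9 + 6 = 2, which agrees with 1 − 0 + 1 = 2.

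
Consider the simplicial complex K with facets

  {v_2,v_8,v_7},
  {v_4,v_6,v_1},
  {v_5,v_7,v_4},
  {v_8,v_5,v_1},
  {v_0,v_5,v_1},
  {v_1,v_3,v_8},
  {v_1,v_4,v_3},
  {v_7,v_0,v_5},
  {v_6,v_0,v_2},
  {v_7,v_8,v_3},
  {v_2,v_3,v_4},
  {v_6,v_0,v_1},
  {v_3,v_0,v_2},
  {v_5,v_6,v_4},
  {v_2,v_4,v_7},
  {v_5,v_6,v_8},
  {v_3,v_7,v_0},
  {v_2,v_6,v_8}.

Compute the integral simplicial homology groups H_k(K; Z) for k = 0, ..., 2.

H_0 ≅ Z,  H_1 ≅ Z × Z/2,  H_2 = 0.

Order the vertices as v_0 < v_1 < v_2 < v_3 < v_4 < v_5 < v_6 < v_7 < v_8. Listing each simplex with vertices in this order, K has dimension 2 with simplices:

  0-simplices (9): [v_0], [v_1], [v_2], [v_3], [v_4], [v_5], [v_6], [v_7], [v_8]
  1-simplices (27): (27 of them)
  2-simplices (18): (18 of them)

so the chain groups are C_0 ≅ Z^9, C_1 ≅ Z^27, C_2 ≅ Z^18.

∂_1: C_1 → C_0 is given by ∂[p,q] = [q] − [p]. For instance
  ∂[v_0,v_3] = [v_3] − [v_0].
The 9×27 boundary matrix has rank 8 and Smith normal form diag(1,1,1,1,1,1,1,1).

The boundary map ∂_2: C_2 → C_1 maps a triangle to the signed sum of its edges. For instance
  ∂[v_0,v_1,v_5] = [v_1,v_5] − [v_0,v_5] + [v_0,v_1],
  ∂[v_2,v_3,v_4] = [v_3,v_4] − [v_2,v_4] + [v_2,v_3].
This gives a 27×18 integer matrix of rank 18; reducing to Smith normal form yields diagonal entries (1,1,1,1,1,1,1,1,1,1,1,1,1,1,1,1,1,2).

From H_k ≅ ker(∂_k) / im(∂_{k+1}) we obtain:

  H_0: rank C_0 − rank ∂_1 = 9 − 8 = 1, and the invariant factors of ∂_1 are all 1, so H_0 ≅ Z.
  H_1: rank ker ∂_1 − rank ∂_2 = (27 − 8) − 18 = 1, and ∂_2 has invariant factor 2 > 1, so H_1 ≅ Z × Z/2.
  H_2: rank ker ∂_2 − rank ∂_3 = (18 − 18) − 0 = 0, and there is no ∂_3, so H_2 ≅ 0.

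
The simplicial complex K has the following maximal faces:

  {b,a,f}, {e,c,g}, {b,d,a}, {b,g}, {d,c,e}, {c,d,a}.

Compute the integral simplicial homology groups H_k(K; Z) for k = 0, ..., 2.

H_0 = Z,  H_1 = Z,  H_2 = 0.

Order the vertices as a < b < c < d < e < f < g. Listing each simplex with vertices in this order, K has dimension 2 with simplices:

  0-simplices (7): a, b, c, d, e, f, g
  1-simplices (12): ab, ac, ad, af, bd, bf, bg, cd, ce, cg, de, eg
  2-simplices (5): abd, abf, acd, cde, ceg

Hence C_0 ≅ Z^7, C_1 ≅ Z^12, C_2 ≅ Z^5.

Boundary ∂_1: C_1 → C_0 sends each edge [p,q] (with p < q) to q − p. For instance
  ∂ad = d − a.
The 7×12 boundary matrix has rank 6 and Smith normal form diag(1,1,1,1,1,1).

The boundary map ∂_2: C_2 → C_1 maps a triangle to the signed sum of its edges. For instance
  ∂abf = bf − af + ab,
  ∂cde = de − ce + cd.
The resulting 12×5 matrix has rank 5, and its Smith normal form has invariant factors (1,1,1,1,1).

Reading off H_k = ker ∂_k / im ∂_{k+1}:

  H_0: rank C_0 − rank ∂_1 = 7 − 6 = 1, and the invariant factors of ∂_1 are all 1, so H_0 ≅ Z.
  H_1: rank ker ∂_1 − rank ∂_2 = (12 − 6) − 5 = 1, and the invariant factors of ∂_2 are all 1, so H_1 ≅ Z.
  H_2: rank ker ∂_2 − rank ∂_3 = (5 − 5) − 0 = 0, and there is no ∂_3, so H_2 ≅ 0.

As a check, the Euler characteristic is 7 − 12 + 5 = 0, which agrees with 1 − 1 + 0 = 0.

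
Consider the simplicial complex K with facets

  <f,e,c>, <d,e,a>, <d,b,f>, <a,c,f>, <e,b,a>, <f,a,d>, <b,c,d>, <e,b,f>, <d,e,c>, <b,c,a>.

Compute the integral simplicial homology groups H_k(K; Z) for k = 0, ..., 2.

We work with the vertex ordering a < b < c < d < e < f. The simplices of K, each written with vertices in increasing order, are:

  0-simplices (6): a, b, c, d, e, f
  1-simplices (15): ab, ac, ad, ae, af, bc, bd, be, bf, cd, ce, cf, de, df, ef
  2-simplices (10): abc, abe, acf, ade, adf, bcd, bdf, bef, cde, cef

so the chain groups are C_0 ≅ Z^6, C_1 ≅ Z^15, C_2 ≅ Z^10.

The boundary map ∂_1: C_1 → C_0 maps an edge to its endpoints' difference, ∂[p,q] = q − p. For instance
  ∂ad = d − a.
The 6×15 boundary matrix has rank 5 and Smith normal form diag(1,1,1,1,1).

∂_2: C_2 → C_1 sends each 2-simplex [p,q,r] to [q,r] − [p,r] + [p,q]. For instance
  ∂bcd = cd − bd + bc,
  ∂abe = be − ae + ab.
As a 15×10 matrix over Z this has rank 10, with invariant factors (1,1,1,1,1,1,1,1,1,2).

Now H_k = ker ∂_k / im ∂_{k+1}, so:

  H_0: rank C_0 − rank ∂_1 = 6 − 5 = 1, and the invariant factors of ∂_1 are all 1, so H_0 ≅ Z.
  H_1: rank ker ∂_1 − rank ∂_2 = (15 − 5) − 10 = 0, and ∂_2 has invariant factor 2 > 1, so H_1 ≅ Z/2.
  H_2: rank ker ∂_2 − rank ∂_3 = (10 − 10) − 0 = 0, and there is no ∂_3, so H_2 ≅ 0.

(K is a triangulation of the real projective plane RP^2.)

H_0 = Z,  H_1 = Z/2,  H_2 = 0.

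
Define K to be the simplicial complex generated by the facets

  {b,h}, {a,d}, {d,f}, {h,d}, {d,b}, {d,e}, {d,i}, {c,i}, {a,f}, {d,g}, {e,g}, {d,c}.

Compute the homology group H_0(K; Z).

Fix the vertex order a < b < c < d < e < f < g < h < i and write every simplex with vertices in increasing order. Then dim K = 1 and the simplices of K are:

  0-simplices (9): a, b, c, d, e, f, g, h, i
  1-simplices (12): ad, af, bd, bh, cd, ci, de, df, dg, dh, di, eg

so the chain groups are C_0 ≅ Z^9, C_1 ≅ Z^12.

Boundary ∂_1: C_1 → C_0 sends each edge [p,q] (with p < q) to q − p.
As a 9×12 matrix over Z this has rank 8, with invariant factors (1,1,1,1,1,1,1,1).

From H_k ≅ ker(∂_k) / im(∂_{k+1}) we obtain:

  H_0: rank C_0 − rank ∂_1 = 9 − 8 = 1, and the invariant factors of ∂_1 are all 1, so H_0 = Z.

H_0 ≅ Z.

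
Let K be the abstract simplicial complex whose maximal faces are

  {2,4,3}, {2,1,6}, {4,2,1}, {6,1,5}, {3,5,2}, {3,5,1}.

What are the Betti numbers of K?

b_0 = 1, b_1 = 1, b_2 = 0.

K has 6 vertices, 12 edges, 6 triangles.
rank ∂_0 = 0, rank ∂_1 = 5 ⇒ b_0 = 6 − 0 − 5 = 1; all invariant factors of ∂_1 are 1 so no torsion. So H_0 ≅ Z.
rank ∂_1 = 5, rank ∂_2 = 6 ⇒ b_1 = 12 − 5 − 6 = 1; all invariant factors of ∂_2 are 1 so no torsion. So H_1 ≅ Z.
rank ∂_2 = 6, rank ∂_3 = 0 ⇒ b_2 = 6 − 6 − 0 = 0. So H_2 ≅ 0.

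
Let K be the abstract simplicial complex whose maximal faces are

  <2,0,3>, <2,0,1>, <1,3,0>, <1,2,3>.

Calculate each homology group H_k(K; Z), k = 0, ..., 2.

H_0 = Z,  H_1 = 0,  H_2 = Z.

K has 4 vertices, 6 edges, 4 triangles.
rank ∂_0 = 0, rank ∂_1 = 3 ⇒ b_0 = 4 − 0 − 3 = 1; all invariant factors of ∂_1 are 1 so no torsion. So H_0 = Z.
rank ∂_1 = 3, rank ∂_2 = 3 ⇒ b_1 = 6 − 3 − 3 = 0; all invariant factors of ∂_2 are 1 so no torsion. So H_1 = 0.
rank ∂_2 = 3, rank ∂_3 = 0 ⇒ b_2 = 4 − 3 − 0 = 1. So H_2 = Z.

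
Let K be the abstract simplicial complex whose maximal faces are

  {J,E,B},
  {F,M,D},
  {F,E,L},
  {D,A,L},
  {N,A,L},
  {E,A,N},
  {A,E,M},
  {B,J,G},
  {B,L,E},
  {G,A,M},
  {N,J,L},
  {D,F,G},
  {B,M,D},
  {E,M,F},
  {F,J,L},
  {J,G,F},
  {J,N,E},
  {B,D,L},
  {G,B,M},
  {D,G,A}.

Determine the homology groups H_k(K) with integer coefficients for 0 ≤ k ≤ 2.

Order the vertices as A < B < D < E < F < G < J < L < M < N. Listing each simplex with vertices in this order, K has dimension 2 with simplices:

  0-simplices (10): A, B, D, E, F, G, J, L, M, N
  1-simplices (30): AD, AE, AG, AL, AM, AN, BD, BE, BG, BJ, BL, BM, DF, DG, DL, DM, EF, EJ, EL, EM, EN, FG, FJ, FL, FM, GJ, GM, JL, JN, LN
  2-simplices (20): ADG, ADL, AEM, AEN, AGM, ALN, BDL, BDM, BEJ, BEL, BGJ, BGM, DFG, DFM, EFL, EFM, EJN, FGJ, FJL, JLN

giving chain groups C_0 ≅ Z^10, C_1 ≅ Z^30, C_2 ≅ Z^20.

Boundary ∂_1: C_1 → C_0 is given by ∂[p,q] = [q] − [p].
As a 10×30 matrix over Z this has rank 9, with invariant factors (1,1,1,1,1,1,1,1,1).

∂_2: C_2 → C_1 sends each 2-simplex [p,q,r] to [q,r] − [p,r] + [p,q]. For instance
  ∂EFL = FL − EL + EF,
  ∂BEL = EL − BL + BE.
The resulting 30×20 matrix has rank 20, and its Smith normal form has invariant factors (1,1,1,1,1,1,1,1,1,1,1,1,1,1,1,1,1,1,1,2).

Computing H_k = (kernel of ∂_k) / (image of ∂_{k+1}):

  H_0: rank C_0 − rank ∂_1 = 10 − 9 = 1, and the invariant factors of ∂_1 are all 1, so H_0 = Z.
  H_1: rank ker ∂_1 − rank ∂_2 = (30 − 9) − 20 = 1, and ∂_2 has invariant factor 2 > 1, so H_1 = Z × Z/2.
  H_2: rank ker ∂_2 − rank ∂_3 = (20 − 20) − 0 = 0, and there is no ∂_3, so H_2 = 0.

(K is a triangulation of the Klein bottle.)

H_0 = Z,  H_1 = Z × Z/2,  H_2 = 0.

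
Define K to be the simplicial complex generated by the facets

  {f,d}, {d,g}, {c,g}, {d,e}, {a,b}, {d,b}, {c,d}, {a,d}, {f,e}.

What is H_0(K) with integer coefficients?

H_0 ≅ Z.

Order the vertices as a < b < c < d < e < f < g. Listing each simplex with vertices in this order, K has dimension 1 with simplices:

  0-simplices (7): a, b, c, d, e, f, g
  1-simplices (9): ab, ad, bd, cd, cg, de, df, dg, ef

Hence C_0 ≅ Z^7, C_1 ≅ Z^9.

Boundary ∂_1: C_1 → C_0 is given by ∂[p,q] = [q] − [p]. For instance
  ∂df = f − d.
The resulting 7×9 matrix has rank 6, and its Smith normal form has invariant factors (1,1,1,1,1,1).

Reading off H_k = ker ∂_k / im ∂_{k+1}:

  H_0: rank C_0 − rank ∂_1 = 7 − 6 = 1, and the invariant factors of ∂_1 are all 1, so H_0 ≅ Z.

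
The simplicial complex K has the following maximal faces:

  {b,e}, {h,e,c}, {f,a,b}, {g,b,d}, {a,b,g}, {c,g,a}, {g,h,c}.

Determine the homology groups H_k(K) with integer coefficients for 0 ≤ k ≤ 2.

Take the total order a < b < c < d < e < f < g < h on the vertex set. Then K (dimension 2) consists of the simplices:

  0-simplices (8): a, b, c, d, e, f, g, h
  1-simplices (14): ab, ac, af, ag, bd, be, bf, bg, ce, cg, ch, dg, eh, gh
  2-simplices (6): abf, abg, acg, bdg, ceh, cgh

so the chain groups are C_0 ≅ Z^8, C_1 ≅ Z^14, C_2 ≅ Z^6.

Boundary ∂_1: C_1 → C_0 is given by ∂[p,q] = [q] − [p]. For instance
  ∂ag = g − a.
The 8×14 boundary matrix has rank 7 and Smith normal form diag(1,1,1,1,1,1,1).

∂_2: C_2 → C_1 acts by ∂[p,q,r] = [q,r] − [p,r] + [p,q]. For instance
  ∂cgh = gh − ch + cg,
  ∂ceh = eh − ch + ce.
As a 14×6 matrix over Z this has rank 6, with invariant factors (1,1,1,1,1,1).

From H_k ≅ ker(∂_k) / im(∂_{k+1}) we obtain:

  H_0: rank C_0 − rank ∂_1 = 8 − 7 = 1, and the invariant factors of ∂_1 are all 1, so H_0 = Z.
  H_1: rank ker ∂_1 − rank ∂_2 = (14 − 7) − 6 = 1, and the invariant factors of ∂_2 are all 1, so H_1 = Z.
  H_2: rank ker ∂_2 − rank ∂_3 = (6 − 6) − 0 = 0, and there is no ∂_3, so H_2 = 0.

As a check, the Euler characteristic is 8 − 14 + 6 = 0, which agrees with 1 − 1 + 0 = 0.

H_0 = Z,  H_1 = Z,  H_2 = 0.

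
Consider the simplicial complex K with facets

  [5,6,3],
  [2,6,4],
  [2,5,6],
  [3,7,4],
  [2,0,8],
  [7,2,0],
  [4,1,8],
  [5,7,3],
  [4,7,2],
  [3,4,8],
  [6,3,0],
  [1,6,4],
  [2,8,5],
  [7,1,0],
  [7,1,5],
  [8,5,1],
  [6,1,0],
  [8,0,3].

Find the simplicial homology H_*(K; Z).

Take the total order 0 < 1 < 2 < 3 < 4 < 5 < 6 < 7 < 8 on the vertex set. Then K (dimension 2) consists of the simplices:

  0-simplices (9): [0], [1], [2], [3], [4], [5], [6], [7], [8]
  1-simplices (27): (27 of them)
  2-simplices (18): [0,1,6], [0,1,7], [0,2,7], [0,2,8], [0,3,6], [0,3,8], [1,4,6], [1,4,8], [1,5,7], [1,5,8], [2,4,6], [2,4,7], [2,5,6], [2,5,8], [3,4,7], [3,4,8], [3,5,6], [3,5,7]

Hence C_0 ≅ Z^9, C_1 ≅ Z^27, C_2 ≅ Z^18.

Boundary ∂_1: C_1 → C_0 sends each edge [p,q] (with p < q) to q − p.
The resulting 9×27 matrix has rank 8, and its Smith normal form has invariant factors (1,1,1,1,1,1,1,1).

∂_2: C_2 → C_1 sends each 2-simplex [p,q,r] to [q,r] − [p,r] + [p,q]. For instance
  ∂[3,5,7] = [5,7] − [3,7] + [3,5],
  ∂[1,5,8] = [5,8] − [1,8] + [1,5].
The resulting 27×18 matrix has rank 17, and its Smith normal form has invariant factors (1,1,1,1,1,1,1,1,1,1,1,1,1,1,1,1,1).

From H_k ≅ ker(∂_k) / im(∂_{k+1}) we obtain:

  H_0: rank C_0 − rank ∂_1 = 9 − 8 = 1, and the invariant factors of ∂_1 are all 1, so H_0 = Z.
  H_1: rank ker ∂_1 − rank ∂_2 = (27 − 8) − 17 = 2, and the invariant factors of ∂_2 are all 1, so H_1 = Z^2.
  H_2: rank ker ∂_2 − rank ∂_3 = (18 − 17) − 0 = 1, and there is no ∂_3, so H_2 = Z.

As a check, the Euler characteristic is 9 − 27 + 18 = 0, which agrees with 1 − 2 + 1 = 0.
(K is a triangulation of the torus T^2.)

H_0 ≅ Z,  H_1 ≅ Z^2,  H_2 ≅ Z.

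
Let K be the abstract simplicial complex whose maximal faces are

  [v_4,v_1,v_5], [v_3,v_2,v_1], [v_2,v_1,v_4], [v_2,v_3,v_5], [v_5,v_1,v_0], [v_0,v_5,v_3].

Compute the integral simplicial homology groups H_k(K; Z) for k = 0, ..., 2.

H_0 = Z,  H_1 = Z,  H_2 = 0.

Order the vertices as v_0 < v_1 < v_2 < v_3 < v_4 < v_5. Listing each simplex with vertices in this order, K has dimension 2 with simplices:

  0-simplices (6): [v_0], [v_1], [v_2], [v_3], [v_4], [v_5]
  1-simplices (12): [v_0,v_1], [v_0,v_3], [v_0,v_5], [v_1,v_2], [v_1,v_3], [v_1,v_4], [v_1,v_5], [v_2,v_3], [v_2,v_4], [v_2,v_5], [v_3,v_5], [v_4,v_5]
  2-simplices (6): [v_0,v_1,v_5], [v_0,v_3,v_5], [v_1,v_2,v_3], [v_1,v_2,v_4], [v_1,v_4,v_5], [v_2,v_3,v_5]

Hence C_0 ≅ Z^6, C_1 ≅ Z^12, C_2 ≅ Z^6.

∂_1: C_1 → C_0 sends each edge [p,q] (with p < q) to q − p.
This gives a 6×12 integer matrix of rank 5; reducing to Smith normal form yields diagonal entries (1,1,1,1,1).

The boundary map ∂_2: C_2 → C_1 sends each 2-simplex [p,q,r] to [q,r] − [p,r] + [p,q]. For instance
  ∂[v_1,v_4,v_5] = [v_4,v_5] − [v_1,v_5] + [v_1,v_4],
  ∂[v_0,v_1,v_5] = [v_1,v_5] − [v_0,v_5] + [v_0,v_1].
This gives a 12×6 integer matrix of rank 6; reducing to Smith normal form yields diagonal entries (1,1,1,1,1,1).

From H_k ≅ ker(∂_k) / im(∂_{k+1}) we obtain:

  H_0: rank C_0 − rank ∂_1 = 6 − 5 = 1, and the invariant factors of ∂_1 are all 1, so H_0 = Z.
  H_1: rank ker ∂_1 − rank ∂_2 = (12 − 5) − 6 = 1, and the invariant factors of ∂_2 are all 1, so H_1 = Z.
  H_2: rank ker ∂_2 − rank ∂_3 = (6 − 6) − 0 = 0, and there is no ∂_3, so H_2 = 0.

(K is a triangulation of the cylinder S^1 x I.)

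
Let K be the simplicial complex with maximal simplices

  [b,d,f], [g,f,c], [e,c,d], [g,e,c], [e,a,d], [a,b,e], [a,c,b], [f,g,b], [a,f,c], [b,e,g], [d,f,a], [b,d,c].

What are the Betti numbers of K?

We work with the vertex ordering a < b < c < d < e < f < g. The simplices of K, each written with vertices in increasing order, are:

  0-simplices (7): a, b, c, d, e, f, g
  1-simplices (18): ab, ac, ad, ae, af, bc, bd, be, bf, bg, cd, ce, cf, cg, de, df, eg, fg
  2-simplices (12): abc, abe, acf, ade, adf, bcd, bdf, beg, bfg, cde, ceg, cfg

giving chain groups C_0 ≅ Z^7, C_1 ≅ Z^18, C_2 ≅ Z^12.

The boundary map ∂_1: C_1 → C_0 is given by ∂[p,q] = [q] − [p].
As a 7×18 matrix over Z this has rank 6, with invariant factors (1,1,1,1,1,1).

Boundary ∂_2: C_2 → C_1 maps a triangle to the signed sum of its edges. For instance
  ∂beg = eg − bg + be,
  ∂adf = df − af + ad.
The resulting 18×12 matrix has rank 12, and its Smith normal form has invariant factors (1,1,1,1,1,1,1,1,1,1,1,2).

Now H_k = ker ∂_k / im ∂_{k+1}, so:

  H_0: rank C_0 − rank ∂_1 = 7 − 6 = 1, and the invariant factors of ∂_1 are all 1, so H_0 = Z.
  H_1: rank ker ∂_1 − rank ∂_2 = (18 − 6) − 12 = 0, and ∂_2 has invariant factor 2 > 1, so H_1 = Z/2.
  H_2: rank ker ∂_2 − rank ∂_3 = (12 − 12) − 0 = 0, and there is no ∂_3, so H_2 = 0.

As a check, the Euler characteristic is 7 − 18 + 12 = 1, which agrees with 1 − 0 + 0 = 1.

Hence the Betti numbers are b_0 = 1, b_1 = 0, b_2 = 0.

b_0 = 1, b_1 = 0, b_2 = 0.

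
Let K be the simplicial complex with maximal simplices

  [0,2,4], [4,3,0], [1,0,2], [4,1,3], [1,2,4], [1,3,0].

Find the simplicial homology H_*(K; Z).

K has 5 vertices, 9 edges, 6 triangles.
rank ∂_0 = 0, rank ∂_1 = 4 ⇒ b_0 = 5 − 0 − 4 = 1; all invariant factors of ∂_1 are 1 so no torsion. So H_0 ≅ Z.
rank ∂_1 = 4, rank ∂_2 = 5 ⇒ b_1 = 9 − 4 − 5 = 0; all invariant factors of ∂_2 are 1 so no torsion. So H_1 ≅ 0.
rank ∂_2 = 5, rank ∂_3 = 0 ⇒ b_2 = 6 − 5 − 0 = 1. So H_2 ≅ Z.

H_0 ≅ Z,  H_1 = 0,  H_2 ≅ Z.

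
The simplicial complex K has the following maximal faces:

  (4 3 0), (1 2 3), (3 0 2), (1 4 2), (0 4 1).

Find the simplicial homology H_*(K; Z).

H_0 ≅ Z,  H_1 ≅ Z,  H_2 = 0.

Fix the vertex order 0 < 1 < 2 < 3 < 4 and write every simplex with vertices in increasing order. Then dim K = 2 and the simplices of K are:

  0-simplices (5): [0], [1], [2], [3], [4]
  1-simplices (10): [0,1], [0,2], [0,3], [0,4], [1,2], [1,3], [1,4], [2,3], [2,4], [3,4]
  2-simplices (5): [0,1,4], [0,2,3], [0,3,4], [1,2,3], [1,2,4]

so the chain groups are C_0 ≅ Z^5, C_1 ≅ Z^10, C_2 ≅ Z^5.

Boundary ∂_1: C_1 → C_0 sends each edge [p,q] (with p < q) to q − p.
This gives a 5×10 integer matrix of rank 4; reducing to Smith normal form yields diagonal entries (1,1,1,1).

Boundary ∂_2: C_2 → C_1 sends each 2-simplex [p,q,r] to [q,r] − [p,r] + [p,q]. For instance
  ∂[1,2,4] = [2,4] − [1,4] + [1,2],
  ∂[0,3,4] = [3,4] − [0,4] + [0,3].
This gives a 10×5 integer matrix of rank 5; reducing to Smith normal form yields diagonal entries (1,1,1,1,1).

Computing H_k = (kernel of ∂_k) / (image of ∂_{k+1}):

  H_0: rank C_0 − rank ∂_1 = 5 − 4 = 1, and the invariant factors of ∂_1 are all 1, so H_0 ≅ Z.
  H_1: rank ker ∂_1 − rank ∂_2 = (10 − 4) − 5 = 1, and the invariant factors of ∂_2 are all 1, so H_1 ≅ Z.
  H_2: rank ker ∂_2 − rank ∂_3 = (5 − 5) − 0 = 0, and there is no ∂_3, so H_2 ≅ 0.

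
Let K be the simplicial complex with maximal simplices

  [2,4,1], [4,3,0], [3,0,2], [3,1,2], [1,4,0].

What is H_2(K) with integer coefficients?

Fix the vertex order 0 < 1 < 2 < 3 < 4 and write every simplex with vertices in increasing order. Then dim K = 2 and the simplices of K are:

  0-simplices (5): [0], [1], [2], [3], [4]
  1-simplices (10): [0,1], [0,2], [0,3], [0,4], [1,2], [1,3], [1,4], [2,3], [2,4], [3,4]
  2-simplices (5): [0,1,4], [0,2,3], [0,3,4], [1,2,3], [1,2,4]

so the chain groups are C_0 ≅ Z^5, C_1 ≅ Z^10, C_2 ≅ Z^5.

The boundary map ∂_1: C_1 → C_0 maps an edge to its endpoints' difference, ∂[p,q] = q − p.
The resulting 5×10 matrix has rank 4, and its Smith normal form has invariant factors (1,1,1,1).

∂_2: C_2 → C_1 acts by ∂[p,q,r] = [q,r] − [p,r] + [p,q]. For instance
  ∂[0,1,4] = [1,4] − [0,4] + [0,1],
  ∂[0,3,4] = [3,4] − [0,4] + [0,3].
The 10×5 boundary matrix has rank 5 and Smith normal form diag(1,1,1,1,1).

Reading off H_k = ker ∂_k / im ∂_{k+1}:

  H_2: rank ker ∂_2 − rank ∂_3 = (5 − 5) − 0 = 0, and there is no ∂_3, so H_2 ≅ 0.

(K is a triangulation of the Möbius band.)

H_2 ≅ 0.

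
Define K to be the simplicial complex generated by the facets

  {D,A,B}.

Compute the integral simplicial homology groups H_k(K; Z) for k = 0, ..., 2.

H_0 ≅ Z,  H_1 = 0,  H_2 = 0.

Take the total order A < B < D on the vertex set. Then K (dimension 2) consists of the simplices:

  0-simplices (3): A, B, D
  1-simplices (3): AB, AD, BD
  2-simplices (1): ABD

giving chain groups C_0 ≅ Z^3, C_1 ≅ Z^3, C_2 ≅ Z^1.

∂_1: C_1 → C_0 sends each edge [p,q] (with p < q) to q − p. For instance
  ∂AD = D − A.
As a 3×3 matrix over Z this has rank 2, with invariant factors (1,1).

Boundary ∂_2: C_2 → C_1 sends each 2-simplex [p,q,r] to [q,r] − [p,r] + [p,q]. For instance
  ∂ABD = BD − AD + AB.
The 3×1 boundary matrix has rank 1 and Smith normal form diag(1).

From H_k ≅ ker(∂_k) / im(∂_{k+1}) we obtain:

  H_0: rank C_0 − rank ∂_1 = 3 − 2 = 1, and the invariant factors of ∂_1 are all 1, so H_0 ≅ Z.
  H_1: rank ker ∂_1 − rank ∂_2 = (3 − 2) − 1 = 0, and the invariant factors of ∂_2 are all 1, so H_1 ≅ 0.
  H_2: rank ker ∂_2 − rank ∂_3 = (1 − 1) − 0 = 0, and there is no ∂_3, so H_2 ≅ 0.

As a check, the Euler characteristic is 3 − 3 + 1 = 1, which agrees with 1 − 0 + 0 = 1.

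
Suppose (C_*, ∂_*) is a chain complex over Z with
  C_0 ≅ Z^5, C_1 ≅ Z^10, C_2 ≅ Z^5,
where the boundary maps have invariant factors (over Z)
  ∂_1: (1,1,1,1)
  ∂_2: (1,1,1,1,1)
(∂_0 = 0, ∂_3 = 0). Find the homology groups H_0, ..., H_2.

H_0 = Z,  H_1 = Z,  H_2 = 0.

H_0: b_0 = 5 − 0 − 4 = 1; torsion from ∂_1 factors > 1: none. So H_0 = Z.
H_1: b_1 = 10 − 4 − 5 = 1; torsion from ∂_2 factors > 1: none. So H_1 = Z.
H_2: b_2 = 5 − 5 − 0 = 0; torsion from ∂_3 factors > 1: none. So H_2 = 0.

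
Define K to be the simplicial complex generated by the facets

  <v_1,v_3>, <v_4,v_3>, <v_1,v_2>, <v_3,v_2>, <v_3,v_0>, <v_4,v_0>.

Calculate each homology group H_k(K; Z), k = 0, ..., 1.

H_0 = Z,  H_1 = Z^2.

We work with the vertex ordering v_0 < v_1 < v_2 < v_3 < v_4. The simplices of K, each written with vertices in increasing order, are:

  0-simplices (5): [v_0], [v_1], [v_2], [v_3], [v_4]
  1-simplices (6): [v_0,v_3], [v_0,v_4], [v_1,v_2], [v_1,v_3], [v_2,v_3], [v_3,v_4]

Hence C_0 ≅ Z^5, C_1 ≅ Z^6.

Boundary ∂_1: C_1 → C_0 maps an edge to its endpoints' difference, ∂[p,q] = q − p.
As a 5×6 matrix over Z this has rank 4, with invariant factors (1,1,1,1).

Computing H_k = (kernel of ∂_k) / (image of ∂_{k+1}):

  H_0: rank C_0 − rank ∂_1 = 5 − 4 = 1, and the invariant factors of ∂_1 are all 1, so H_0 = Z.
  H_1: rank ker ∂_1 − rank ∂_2 = (6 − 4) − 0 = 2, and there is no ∂_2, so H_1 = Z^2.

As a check, the Euler characteristic is 5 − 6 = -1, which agrees with 1 − 2 = -1.
(K is a triangulation of a wedge of 2 circles.)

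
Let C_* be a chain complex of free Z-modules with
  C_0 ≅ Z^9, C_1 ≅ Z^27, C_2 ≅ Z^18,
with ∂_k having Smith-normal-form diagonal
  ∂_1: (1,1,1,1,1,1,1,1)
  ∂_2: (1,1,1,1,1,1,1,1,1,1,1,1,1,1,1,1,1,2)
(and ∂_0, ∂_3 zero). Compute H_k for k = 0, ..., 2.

H_0: b_0 = 9 − 0 − 8 = 1; torsion from ∂_1 factors > 1: none. So H_0 = Z.
H_1: b_1 = 27 − 8 − 18 = 1; torsion from ∂_2 factors > 1: [2]. So H_1 = Z ⊕ Z/2.
H_2: b_2 = 18 − 18 − 0 = 0; torsion from ∂_3 factors > 1: none. So H_2 = 0.

H_0 = Z,  H_1 = Z ⊕ Z/2,  H_2 = 0.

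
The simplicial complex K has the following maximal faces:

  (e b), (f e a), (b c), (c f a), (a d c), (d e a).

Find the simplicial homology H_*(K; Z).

H_0 ≅ Z,  H_1 ≅ Z,  H_2 = 0.

K has 6 vertices, 10 edges, 4 triangles.
rank ∂_0 = 0, rank ∂_1 = 5 ⇒ b_0 = 6 − 0 − 5 = 1; all invariant factors of ∂_1 are 1 so no torsion. So H_0 ≅ Z.
rank ∂_1 = 5, rank ∂_2 = 4 ⇒ b_1 = 10 − 5 − 4 = 1; all invariant factors of ∂_2 are 1 so no torsion. So H_1 ≅ Z.
rank ∂_2 = 4, rank ∂_3 = 0 ⇒ b_2 = 4 − 4 − 0 = 0. So H_2 ≅ 0.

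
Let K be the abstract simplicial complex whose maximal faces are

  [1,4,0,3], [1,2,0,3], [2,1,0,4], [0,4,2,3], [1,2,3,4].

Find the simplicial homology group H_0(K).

Take the total order 0 < 1 < 2 < 3 < 4 on the vertex set. Then K (dimension 3) consists of the simplices:

  0-simplices (5): [0], [1], [2], [3], [4]
  1-simplices (10): [0,1], [0,2], [0,3], [0,4], [1,2], [1,3], [1,4], [2,3], [2,4], [3,4]
  2-simplices (10): [0,1,2], [0,1,3], [0,1,4], [0,2,3], [0,2,4], [0,3,4], [1,2,3], [1,2,4], [1,3,4], [2,3,4]
  3-simplices (5): [0,1,2,3], [0,1,2,4], [0,1,3,4], [0,2,3,4], [1,2,3,4]

Hence C_0 ≅ Z^5, C_1 ≅ Z^10, C_2 ≅ Z^10, C_3 ≅ Z^5.

∂_1: C_1 → C_0 maps an edge to its endpoints' difference, ∂[p,q] = q − p.
The resulting 5×10 matrix has rank 4, and its Smith normal form has invariant factors (1,1,1,1).

Boundary ∂_2: C_2 → C_1 acts by ∂[p,q,r] = [q,r] − [p,r] + [p,q]. For instance
  ∂[0,2,4] = [2,4] − [0,4] + [0,2],
  ∂[1,3,4] = [3,4] − [1,4] + [1,3].
The 10×10 boundary matrix has rank 6 and Smith normal form diag(1,1,1,1,1,1).

The boundary map ∂_3: C_3 → C_2 sends each 3-simplex σ to the alternating sum Σ_i (−1)^i (σ with its i-th vertex removed). For instance
  ∂[1,2,3,4] = [2,3,4] − [1,3,4] + [1,2,4] − [1,2,3],
  ∂[0,1,3,4] = [1,3,4] − [0,3,4] + [0,1,4] − [0,1,3].
As a 10×5 matrix over Z this has rank 4, with invariant factors (1,1,1,1).

Reading off H_k = ker ∂_k / im ∂_{k+1}:

  H_0: rank C_0 − rank ∂_1 = 5 − 4 = 1, and the invariant factors of ∂_1 are all 1, so H_0 = Z.

H_0 = Z.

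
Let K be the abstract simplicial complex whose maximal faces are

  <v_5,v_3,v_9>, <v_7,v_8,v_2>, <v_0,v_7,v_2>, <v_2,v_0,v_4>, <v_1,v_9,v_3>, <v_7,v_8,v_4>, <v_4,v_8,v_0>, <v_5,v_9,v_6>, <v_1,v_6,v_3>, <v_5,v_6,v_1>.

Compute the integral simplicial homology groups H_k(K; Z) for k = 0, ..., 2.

H_0 ≅ Z^2,  H_1 ≅ Z^2,  H_2 = 0.

Fix the vertex order v_0 < v_1 < v_2 < v_3 < v_4 < v_5 < v_6 < v_7 < v_8 < v_9 and write every simplex with vertices in increasing order. Then dim K = 2 and the simplices of K are:

  0-simplices (10): [v_0], [v_1], [v_2], [v_3], [v_4], [v_5], [v_6], [v_7], [v_8], [v_9]
  1-simplices (20): (20 of them)
  2-simplices (10): [v_0,v_2,v_4], [v_0,v_2,v_7], [v_0,v_4,v_8], [v_1,v_3,v_6], [v_1,v_3,v_9], [v_1,v_5,v_6], [v_2,v_7,v_8], [v_3,v_5,v_9], [v_4,v_7,v_8], [v_5,v_6,v_9]

giving chain groups C_0 ≅ Z^10, C_1 ≅ Z^20, C_2 ≅ Z^10.

Boundary ∂_1: C_1 → C_0 sends each edge [p,q] (with p < q) to q − p. For instance
  ∂[v_1,v_5] = [v_5] − [v_1].
The 10×20 boundary matrix has rank 8 and Smith normal form diag(1,1,1,1,1,1,1,1).

Boundary ∂_2: C_2 → C_1 maps a triangle to the signed sum of its edges. For instance
  ∂[v_1,v_5,v_6] = [v_5,v_6] − [v_1,v_6] + [v_1,v_5],
  ∂[v_3,v_5,v_9] = [v_5,v_9] − [v_3,v_9] + [v_3,v_5].
The resulting 20×10 matrix has rank 10, and its Smith normal form has invariant factors (1,1,1,1,1,1,1,1,1,1).

Reading off H_k = ker ∂_k / im ∂_{k+1}:

  H_0: rank C_0 − rank ∂_1 = 10 − 8 = 2, and the invariant factors of ∂_1 are all 1, so H_0 ≅ Z^2.
  H_1: rank ker ∂_1 − rank ∂_2 = (20 − 8) − 10 = 2, and the invariant factors of ∂_2 are all 1, so H_1 ≅ Z^2.
  H_2: rank ker ∂_2 − rank ∂_3 = (10 − 10) − 0 = 0, and there is no ∂_3, so H_2 ≅ 0.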